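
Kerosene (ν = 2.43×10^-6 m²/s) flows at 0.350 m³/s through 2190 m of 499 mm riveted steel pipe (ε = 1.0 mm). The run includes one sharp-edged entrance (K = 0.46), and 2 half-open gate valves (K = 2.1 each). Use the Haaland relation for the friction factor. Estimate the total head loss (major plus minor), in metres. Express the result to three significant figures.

H_L ≈ 17.9 m

V = 4Q/(πD²) = 1.790 m/s; V²/2g = 0.1633 m
Re = 3.68×10^5, ε/D = 0.00200 → f = 0.02392 (Haaland)
Major: h_f = f(L/D)·V²/2g = 0.02392·4389·0.1633 = 17.13 m
Minor: ΣK = 4.66; h_m = ΣK·V²/2g = 0.7607 m
Total H_L = 17.13 + 0.7607 = 17.90 m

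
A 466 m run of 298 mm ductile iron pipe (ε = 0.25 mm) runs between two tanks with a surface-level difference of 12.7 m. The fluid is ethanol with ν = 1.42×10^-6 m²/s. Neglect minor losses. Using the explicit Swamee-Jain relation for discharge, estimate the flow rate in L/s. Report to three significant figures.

Q ≈ 200 L/s

Swamee-Jain (Type II): Q = -0.965·√(gD⁵h_f/L)·ln[ε/(3.7D) + √(3.17ν²L/(gD³h_f))]
√(gD⁵h_f/L) = √(9.81·0.298⁵·12.7/466) = 0.02507
ε/(3.7D) = 2.27×10^-4; √(3.17ν²L/(gD³h_f)) = 3.01×10^-5
Q = -0.965·0.02507·ln(2.568×10^-4) = 0.2000 m³/s
Check: V = 2.87 m/s, Re = 6.02×10^5, f = 0.01950, h_f = 12.8 m ≈ 12.7 m ✓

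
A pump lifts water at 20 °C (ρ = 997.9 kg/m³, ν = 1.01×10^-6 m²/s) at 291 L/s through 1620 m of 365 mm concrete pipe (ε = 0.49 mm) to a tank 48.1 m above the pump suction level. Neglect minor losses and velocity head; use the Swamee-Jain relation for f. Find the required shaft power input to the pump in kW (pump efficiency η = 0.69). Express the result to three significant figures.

V = 4Q/(πD²) = 2.781 m/s; Re = 1.01×10^6; ε/D = 0.00134; f = 0.02145
h_f = f(L/D)V²/2g = 37.53 m
Total head H = z + h_f = 48.1 + 37.53 = 85.63 m
P_hyd = ρgQH = 997.9·9.81·0.291·85.63 = 243.9 kW
P_shaft = P_hyd/η = 243.9/0.69 = 353.5 kW

P_shaft ≈ 354 kW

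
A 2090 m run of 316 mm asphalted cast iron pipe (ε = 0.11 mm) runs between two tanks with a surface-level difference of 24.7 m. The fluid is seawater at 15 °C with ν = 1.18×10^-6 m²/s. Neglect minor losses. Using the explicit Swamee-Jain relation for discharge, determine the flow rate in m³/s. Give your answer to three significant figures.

Swamee-Jain (Type II): Q = -0.965·√(gD⁵h_f/L)·ln[ε/(3.7D) + √(3.17ν²L/(gD³h_f))]
√(gD⁵h_f/L) = √(9.81·0.316⁵·24.7/2090) = 0.01911
ε/(3.7D) = 9.41×10^-5; √(3.17ν²L/(gD³h_f)) = 3.47×10^-5
Q = -0.965·0.01911·ln(1.288×10^-4) = 0.1652 m³/s
Check: V = 2.11 m/s, Re = 5.64×10^5, f = 0.01662, h_f = 24.9 m ≈ 24.7 m ✓

Q ≈ 0.165 m³/s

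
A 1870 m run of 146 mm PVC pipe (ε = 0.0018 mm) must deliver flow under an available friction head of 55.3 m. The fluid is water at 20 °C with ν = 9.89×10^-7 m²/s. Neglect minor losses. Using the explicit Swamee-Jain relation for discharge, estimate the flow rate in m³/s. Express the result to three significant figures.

Q ≈ 0.0410 m³/s

Swamee-Jain (Type II): Q = -0.965·√(gD⁵h_f/L)·ln[ε/(3.7D) + √(3.17ν²L/(gD³h_f))]
√(gD⁵h_f/L) = √(9.81·0.146⁵·55.3/1870) = 0.004387
ε/(3.7D) = 3.33×10^-6; √(3.17ν²L/(gD³h_f)) = 5.86×10^-5
Q = -0.965·0.004387·ln(6.194×10^-5) = 0.04102 m³/s
Check: V = 2.45 m/s, Re = 3.62×10^5, f = 0.01405, h_f = 55.0 m ≈ 55.3 m ✓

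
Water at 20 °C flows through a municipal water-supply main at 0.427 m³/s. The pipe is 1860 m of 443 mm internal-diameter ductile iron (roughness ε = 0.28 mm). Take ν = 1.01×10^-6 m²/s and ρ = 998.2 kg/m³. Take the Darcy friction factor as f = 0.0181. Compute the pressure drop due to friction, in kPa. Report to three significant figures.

V = 4Q/(πD²) = 4·0.427/(π·0.443²) = 2.770 m/s
h_f = f(L/D)V²/(2g) = 0.01810·(1860/0.443)·2.770²/(2·9.81) = 29.73 m
Δp = ρg·h_f = 998.2·9.81·29.73 = 291.1 kPa

Δp ≈ 291 kPa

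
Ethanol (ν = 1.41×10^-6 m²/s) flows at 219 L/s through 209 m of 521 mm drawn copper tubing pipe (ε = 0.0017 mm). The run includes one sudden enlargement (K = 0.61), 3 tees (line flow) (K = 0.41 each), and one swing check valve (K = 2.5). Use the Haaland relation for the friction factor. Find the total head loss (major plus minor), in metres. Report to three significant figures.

V = 4Q/(πD²) = 1.027 m/s; V²/2g = 0.05378 m
Re = 3.80×10^5, ε/D = 3.26×10^-6 → f = 0.01376 (Haaland)
Major: h_f = f(L/D)·V²/2g = 0.01376·401.2·0.05378 = 0.2969 m
Minor: ΣK = 4.34; h_m = ΣK·V²/2g = 0.2334 m
Total H_L = 0.2969 + 0.2334 = 0.5303 m

H_L ≈ 0.530 m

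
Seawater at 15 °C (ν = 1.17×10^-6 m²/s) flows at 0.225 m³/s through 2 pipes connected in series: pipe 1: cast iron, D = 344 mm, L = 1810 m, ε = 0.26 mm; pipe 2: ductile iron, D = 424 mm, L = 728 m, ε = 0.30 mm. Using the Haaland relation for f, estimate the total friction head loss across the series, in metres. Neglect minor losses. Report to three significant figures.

Pipe 1: V = 2.421 m/s, Re = 7.12×10^5, ε/D = 7.56×10^-4, f = 0.01885, h_1 = f(L/D)V²/2g = 29.63 m
Pipe 2: V = 1.594 m/s, Re = 5.77×10^5, ε/D = 7.08×10^-4, f = 0.01870, h_2 = f(L/D)V²/2g = 4.155 m
Series → Q common, losses add: H = Σh = 33.79 m

H ≈ 33.8 m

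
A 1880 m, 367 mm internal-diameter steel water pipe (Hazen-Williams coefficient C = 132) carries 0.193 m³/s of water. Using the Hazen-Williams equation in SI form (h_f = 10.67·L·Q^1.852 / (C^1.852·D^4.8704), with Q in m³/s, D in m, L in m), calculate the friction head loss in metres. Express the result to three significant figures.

h_f ≈ 14.9 m

h_f = 10.67·1880·0.193^1.852 / (132^1.852·0.367^4.8704) = 14.86 m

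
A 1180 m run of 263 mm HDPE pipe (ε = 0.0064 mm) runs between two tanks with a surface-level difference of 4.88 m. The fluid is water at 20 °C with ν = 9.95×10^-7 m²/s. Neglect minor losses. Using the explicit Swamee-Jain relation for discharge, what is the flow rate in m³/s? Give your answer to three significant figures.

Swamee-Jain (Type II): Q = -0.965·√(gD⁵h_f/L)·ln[ε/(3.7D) + √(3.17ν²L/(gD³h_f))]
√(gD⁵h_f/L) = √(9.81·0.263⁵·4.88/1180) = 0.007145
ε/(3.7D) = 6.58×10^-6; √(3.17ν²L/(gD³h_f)) = 6.52×10^-5
Q = -0.965·0.007145·ln(7.179×10^-5) = 0.06579 m³/s
Check: V = 1.21 m/s, Re = 3.20×10^5, f = 0.01449, h_f = 4.86 m ≈ 4.88 m ✓

Q ≈ 0.0658 m³/s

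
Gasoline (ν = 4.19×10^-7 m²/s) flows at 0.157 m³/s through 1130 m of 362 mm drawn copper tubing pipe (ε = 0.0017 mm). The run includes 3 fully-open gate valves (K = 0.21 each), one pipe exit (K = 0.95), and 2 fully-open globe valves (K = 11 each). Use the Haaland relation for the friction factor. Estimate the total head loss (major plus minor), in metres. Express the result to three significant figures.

V = 4Q/(πD²) = 1.525 m/s; V²/2g = 0.1186 m
Re = 1.32×10^6, ε/D = 4.70×10^-6 → f = 0.01116 (Haaland)
Major: h_f = f(L/D)·V²/2g = 0.01116·3122·0.1186 = 4.133 m
Minor: ΣK = 23.6; h_m = ΣK·V²/2g = 2.797 m
Total H_L = 4.133 + 2.797 = 6.930 m

H_L ≈ 6.93 m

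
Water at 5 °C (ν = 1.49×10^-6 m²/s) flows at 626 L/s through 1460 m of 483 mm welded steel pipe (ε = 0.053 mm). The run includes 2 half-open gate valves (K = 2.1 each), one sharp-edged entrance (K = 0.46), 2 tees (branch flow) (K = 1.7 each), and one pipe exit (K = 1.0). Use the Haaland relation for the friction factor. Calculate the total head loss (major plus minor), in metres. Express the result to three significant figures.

V = 4Q/(πD²) = 3.417 m/s; V²/2g = 0.5950 m
Re = 1.11×10^6, ε/D = 1.10×10^-4 → f = 0.01337 (Haaland)
Major: h_f = f(L/D)·V²/2g = 0.01337·3023·0.5950 = 24.04 m
Minor: ΣK = 9.06; h_m = ΣK·V²/2g = 5.390 m
Total H_L = 24.04 + 5.390 = 29.43 m

H_L ≈ 29.4 m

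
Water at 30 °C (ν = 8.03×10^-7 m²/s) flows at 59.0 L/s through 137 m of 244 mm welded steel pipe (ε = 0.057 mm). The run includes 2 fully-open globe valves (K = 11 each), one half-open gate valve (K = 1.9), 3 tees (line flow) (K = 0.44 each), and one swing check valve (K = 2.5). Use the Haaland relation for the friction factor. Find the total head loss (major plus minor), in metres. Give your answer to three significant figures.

V = 4Q/(πD²) = 1.262 m/s; V²/2g = 0.08115 m
Re = 3.83×10^5, ε/D = 2.34×10^-4 → f = 0.01594 (Haaland)
Major: h_f = f(L/D)·V²/2g = 0.01594·561.5·0.08115 = 0.7263 m
Minor: ΣK = 27.7; h_m = ΣK·V²/2g = 2.249 m
Total H_L = 0.7263 + 2.249 = 2.976 m

H_L ≈ 2.98 m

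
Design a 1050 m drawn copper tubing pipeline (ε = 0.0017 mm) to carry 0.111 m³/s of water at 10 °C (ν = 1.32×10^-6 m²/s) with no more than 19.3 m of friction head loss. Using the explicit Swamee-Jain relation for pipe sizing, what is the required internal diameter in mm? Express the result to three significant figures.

D ≈ 240 mm

Swamee-Jain (Type III): D = 0.66·[ε^1.25·(LQ²/(gh_f))^4.75 + ν·Q^9.4·(L/(gh_f))^5.2]^0.04
LQ²/(gh_f) = 0.06833; L/(gh_f) = 5.546
Term 1 = ε^1.25·(…)^4.75 = 1.79×10^-13; Term 2 = ν·Q^9.4·(…)^5.2 = 1.04×10^-11
D = 0.66·(1.79×10^-13 + 1.04×10^-11)^0.04 = 0.2401 m = 240 mm
Check: V = 2.45 m/s, Re = 4.46×10^5, f = 0.01347, h_f = 18.0 m ≈ 19.3 m ✓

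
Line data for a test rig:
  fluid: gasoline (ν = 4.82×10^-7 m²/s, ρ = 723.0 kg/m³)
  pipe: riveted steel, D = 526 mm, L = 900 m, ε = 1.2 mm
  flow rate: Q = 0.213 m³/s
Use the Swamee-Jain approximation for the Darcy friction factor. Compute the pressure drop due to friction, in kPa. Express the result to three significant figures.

Δp ≈ 14.6 kPa

V = 4Q/(πD²) = 4·0.213/(π·0.526²) = 0.9802 m/s
Re = VD/ν = 0.9802·0.526/4.82×10^-7 = 1.07×10^6 → turbulent
ε/D = 1.2/526 = 0.00228
Swamee-Jain: f = 0.02449
h_f = f(L/D)V²/(2g) = 0.02449·(900/0.526)·0.9802²/(2·9.81) = 2.052 m
Δp = ρg·h_f = 723.0·9.81·2.052 = 14.55 kPa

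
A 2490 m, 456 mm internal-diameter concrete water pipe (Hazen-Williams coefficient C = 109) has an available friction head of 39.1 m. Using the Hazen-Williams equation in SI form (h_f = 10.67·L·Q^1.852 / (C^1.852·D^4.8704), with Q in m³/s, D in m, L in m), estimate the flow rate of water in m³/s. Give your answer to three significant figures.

Q ≈ 0.409 m³/s

Rearranging: Q = [h_f·C^1.852·D^4.8704 / (10.67·L)]^(1/1.852)
Q = [39.1·109^1.852·0.456^4.8704 / (10.67·2490)]^0.540 = 0.4086 m³/s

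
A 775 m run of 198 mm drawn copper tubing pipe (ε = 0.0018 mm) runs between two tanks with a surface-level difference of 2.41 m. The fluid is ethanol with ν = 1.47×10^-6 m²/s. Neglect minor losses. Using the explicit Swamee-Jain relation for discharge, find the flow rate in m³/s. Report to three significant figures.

Q ≈ 0.0255 m³/s

Swamee-Jain (Type II): Q = -0.965·√(gD⁵h_f/L)·ln[ε/(3.7D) + √(3.17ν²L/(gD³h_f))]
√(gD⁵h_f/L) = √(9.81·0.198⁵·2.41/775) = 0.003047
ε/(3.7D) = 2.46×10^-6; √(3.17ν²L/(gD³h_f)) = 1.70×10^-4
Q = -0.965·0.003047·ln(1.725×10^-4) = 0.02548 m³/s
Check: V = 0.827 m/s, Re = 1.11×10^5, f = 0.01752, h_f = 2.39 m ≈ 2.41 m ✓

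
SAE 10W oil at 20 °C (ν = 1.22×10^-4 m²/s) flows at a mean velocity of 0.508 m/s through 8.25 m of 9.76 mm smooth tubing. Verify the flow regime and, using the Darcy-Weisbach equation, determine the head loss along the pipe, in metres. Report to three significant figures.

Re = VD/ν = 0.508·0.009760/1.22×10^-4 = 40.6 → laminar (Re < 2300)
f = 64/Re = 1.575
h_f = f(L/D)V²/(2g) = 1.575·(8.25/0.009760)·0.508²/(2·9.81) = 17.51 m

h_f ≈ 17.5 m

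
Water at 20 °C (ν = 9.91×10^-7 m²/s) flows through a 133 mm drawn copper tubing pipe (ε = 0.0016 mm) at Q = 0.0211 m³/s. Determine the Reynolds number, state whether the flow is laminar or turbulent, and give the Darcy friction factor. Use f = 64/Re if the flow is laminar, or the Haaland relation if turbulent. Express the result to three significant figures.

Re ≈ 2.04×10^5; turbulent; f ≈ 0.0155

V = 4Q/(πD²) = 1.519 m/s
Re = VD/ν = 1.519·0.133/9.91×10^-7 = 2.04×10^5
Re > 4000 → turbulent; ε/D = 1.20×10^-5
Haaland: f = 0.01552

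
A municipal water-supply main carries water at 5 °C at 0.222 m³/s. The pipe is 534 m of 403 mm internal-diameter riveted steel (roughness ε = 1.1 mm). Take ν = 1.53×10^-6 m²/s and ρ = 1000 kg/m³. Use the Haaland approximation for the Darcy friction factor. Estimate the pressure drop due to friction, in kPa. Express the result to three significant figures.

Δp ≈ 51.8 kPa

V = 4Q/(πD²) = 4·0.222/(π·0.403²) = 1.740 m/s
Re = VD/ν = 1.740·0.403/1.53×10^-6 = 4.58×10^5 → turbulent
ε/D = 1.1/403 = 0.00273
Haaland: f = 0.02582
h_f = f(L/D)V²/(2g) = 0.02582·(534/0.403)·1.740²/(2·9.81) = 5.282 m
Δp = ρg·h_f = 1000·9.81·5.282 = 51.81 kPa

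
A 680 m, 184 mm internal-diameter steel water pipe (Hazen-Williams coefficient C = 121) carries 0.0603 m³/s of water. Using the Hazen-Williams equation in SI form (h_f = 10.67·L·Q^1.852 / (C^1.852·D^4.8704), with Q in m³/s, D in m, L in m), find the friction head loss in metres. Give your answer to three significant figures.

h_f ≈ 21.1 m

h_f = 10.67·680·0.0603^1.852 / (121^1.852·0.184^4.8704) = 21.14 m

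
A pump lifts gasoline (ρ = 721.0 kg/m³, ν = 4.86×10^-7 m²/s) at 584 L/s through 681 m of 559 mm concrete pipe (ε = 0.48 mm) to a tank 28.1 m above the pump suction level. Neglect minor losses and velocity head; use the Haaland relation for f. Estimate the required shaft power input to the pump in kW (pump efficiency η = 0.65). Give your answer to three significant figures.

P_shaft ≈ 221 kW

V = 4Q/(πD²) = 2.380 m/s; Re = 2.74×10^6; ε/D = 8.59×10^-4; f = 0.01908
h_f = f(L/D)V²/2g = 6.707 m
Total head H = z + h_f = 28.1 + 6.707 = 34.81 m
P_hyd = ρgQH = 721.0·9.81·0.584·34.81 = 143.8 kW
P_shaft = P_hyd/η = 143.8/0.65 = 221.2 kW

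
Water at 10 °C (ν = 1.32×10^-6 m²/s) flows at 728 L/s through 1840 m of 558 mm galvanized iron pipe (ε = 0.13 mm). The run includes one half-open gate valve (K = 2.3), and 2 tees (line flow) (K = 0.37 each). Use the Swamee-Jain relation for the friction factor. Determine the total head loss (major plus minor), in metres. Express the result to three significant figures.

H_L ≈ 23.6 m

V = 4Q/(πD²) = 2.977 m/s; V²/2g = 0.4517 m
Re = 1.26×10^6, ε/D = 2.33×10^-4 → f = 0.01496 (Swamee-Jain)
Major: h_f = f(L/D)·V²/2g = 0.01496·3297·0.4517 = 22.28 m
Minor: ΣK = 3.04; h_m = ΣK·V²/2g = 1.373 m
Total H_L = 22.28 + 1.373 = 23.65 m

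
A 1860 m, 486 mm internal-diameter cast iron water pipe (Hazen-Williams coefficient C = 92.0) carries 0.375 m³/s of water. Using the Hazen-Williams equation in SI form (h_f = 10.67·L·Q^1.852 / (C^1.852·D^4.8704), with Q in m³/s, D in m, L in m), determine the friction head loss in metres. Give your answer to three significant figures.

h_f ≈ 25.0 m

h_f = 10.67·1860·0.375^1.852 / (92.0^1.852·0.486^4.8704) = 25.01 m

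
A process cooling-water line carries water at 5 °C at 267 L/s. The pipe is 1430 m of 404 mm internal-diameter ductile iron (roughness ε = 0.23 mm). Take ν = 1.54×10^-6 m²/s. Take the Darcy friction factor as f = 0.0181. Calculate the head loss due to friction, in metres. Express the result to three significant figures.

h_f ≈ 14.2 m

V = 4Q/(πD²) = 4·0.267/(π·0.404²) = 2.083 m/s
h_f = f(L/D)V²/(2g) = 0.01810·(1430/0.404)·2.083²/(2·9.81) = 14.17 m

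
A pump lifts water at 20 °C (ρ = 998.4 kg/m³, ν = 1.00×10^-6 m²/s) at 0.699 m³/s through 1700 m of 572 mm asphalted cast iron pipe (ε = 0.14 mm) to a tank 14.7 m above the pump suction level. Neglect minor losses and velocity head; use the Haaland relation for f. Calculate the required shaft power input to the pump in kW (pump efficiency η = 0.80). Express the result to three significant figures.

V = 4Q/(πD²) = 2.720 m/s; Re = 1.56×10^6; ε/D = 2.45×10^-4; f = 0.01483
h_f = f(L/D)V²/2g = 16.62 m
Total head H = z + h_f = 14.7 + 16.62 = 31.32 m
P_hyd = ρgQH = 998.4·9.81·0.699·31.32 = 214.4 kW
P_shaft = P_hyd/η = 214.4/0.80 = 268.0 kW

P_shaft ≈ 268 kW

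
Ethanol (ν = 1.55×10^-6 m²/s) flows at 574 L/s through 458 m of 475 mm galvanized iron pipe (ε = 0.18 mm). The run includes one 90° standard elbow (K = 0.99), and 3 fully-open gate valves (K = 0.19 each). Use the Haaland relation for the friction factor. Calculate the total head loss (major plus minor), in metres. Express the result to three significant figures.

V = 4Q/(πD²) = 3.239 m/s; V²/2g = 0.5348 m
Re = 9.93×10^5, ε/D = 3.79×10^-4 → f = 0.01628 (Haaland)
Major: h_f = f(L/D)·V²/2g = 0.01628·964.2·0.5348 = 8.394 m
Minor: ΣK = 1.56; h_m = ΣK·V²/2g = 0.8342 m
Total H_L = 8.394 + 0.8342 = 9.228 m

H_L ≈ 9.23 m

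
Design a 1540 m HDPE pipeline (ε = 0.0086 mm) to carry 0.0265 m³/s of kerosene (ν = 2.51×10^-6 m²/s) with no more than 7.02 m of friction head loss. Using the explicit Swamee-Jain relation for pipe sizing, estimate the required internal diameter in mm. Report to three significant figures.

Swamee-Jain (Type III): D = 0.66·[ε^1.25·(LQ²/(gh_f))^4.75 + ν·Q^9.4·(L/(gh_f))^5.2]^0.04
LQ²/(gh_f) = 0.01570; L/(gh_f) = 22.36
Term 1 = ε^1.25·(…)^4.75 = 1.26×10^-15; Term 2 = ν·Q^9.4·(…)^5.2 = 3.94×10^-14
D = 0.66·(1.26×10^-15 + 3.94×10^-14)^0.04 = 0.1923 m = 192 mm
Check: V = 0.913 m/s, Re = 6.99×10^4, f = 0.01950, h_f = 6.63 m ≈ 7.02 m ✓

D ≈ 192 mm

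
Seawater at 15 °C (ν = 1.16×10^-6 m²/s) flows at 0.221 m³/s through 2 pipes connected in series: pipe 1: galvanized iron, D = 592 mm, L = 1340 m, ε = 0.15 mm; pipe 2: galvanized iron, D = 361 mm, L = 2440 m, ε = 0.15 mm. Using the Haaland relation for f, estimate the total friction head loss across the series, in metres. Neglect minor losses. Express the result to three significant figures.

Pipe 1: V = 0.8029 m/s, Re = 4.10×10^5, ε/D = 2.53×10^-4, f = 0.01601, h_1 = f(L/D)V²/2g = 1.191 m
Pipe 2: V = 2.159 m/s, Re = 6.72×10^5, ε/D = 4.16×10^-4, f = 0.01679, h_2 = f(L/D)V²/2g = 26.96 m
Series → Q common, losses add: H = Σh = 28.15 m

H ≈ 28.2 m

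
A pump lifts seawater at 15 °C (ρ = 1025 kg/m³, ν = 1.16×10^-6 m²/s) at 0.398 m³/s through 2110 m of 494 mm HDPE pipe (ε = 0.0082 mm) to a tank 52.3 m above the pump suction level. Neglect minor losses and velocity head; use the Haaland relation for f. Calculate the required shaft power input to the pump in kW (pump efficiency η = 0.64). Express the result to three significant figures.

P_shaft ≈ 398 kW

V = 4Q/(πD²) = 2.077 m/s; Re = 8.84×10^5; ε/D = 1.66×10^-5; f = 0.01211
h_f = f(L/D)V²/2g = 11.37 m
Total head H = z + h_f = 52.3 + 11.37 = 63.67 m
P_hyd = ρgQH = 1025·9.81·0.398·63.67 = 254.8 kW
P_shaft = P_hyd/η = 254.8/0.64 = 398.1 kW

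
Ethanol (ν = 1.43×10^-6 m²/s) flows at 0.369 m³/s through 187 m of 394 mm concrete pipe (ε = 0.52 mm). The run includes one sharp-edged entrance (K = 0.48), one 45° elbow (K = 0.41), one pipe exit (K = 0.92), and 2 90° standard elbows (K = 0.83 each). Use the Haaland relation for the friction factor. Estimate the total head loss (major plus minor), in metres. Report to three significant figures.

V = 4Q/(πD²) = 3.027 m/s; V²/2g = 0.4669 m
Re = 8.34×10^5, ε/D = 0.00132 → f = 0.02134 (Haaland)
Major: h_f = f(L/D)·V²/2g = 0.02134·474.6·0.4669 = 4.727 m
Minor: ΣK = 3.47; h_m = ΣK·V²/2g = 1.620 m
Total H_L = 4.727 + 1.620 = 6.348 m

H_L ≈ 6.35 m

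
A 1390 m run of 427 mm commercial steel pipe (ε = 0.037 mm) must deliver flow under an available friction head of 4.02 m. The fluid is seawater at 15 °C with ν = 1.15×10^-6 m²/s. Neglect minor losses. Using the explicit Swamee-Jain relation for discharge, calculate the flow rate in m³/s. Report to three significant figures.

Swamee-Jain (Type II): Q = -0.965·√(gD⁵h_f/L)·ln[ε/(3.7D) + √(3.17ν²L/(gD³h_f))]
√(gD⁵h_f/L) = √(9.81·0.427⁵·4.02/1390) = 0.02007
ε/(3.7D) = 2.34×10^-5; √(3.17ν²L/(gD³h_f)) = 4.36×10^-5
Q = -0.965·0.02007·ln(6.698×10^-5) = 0.1861 m³/s
Check: V = 1.30 m/s, Re = 4.83×10^5, f = 0.01437, h_f = 4.03 m ≈ 4.02 m ✓

Q ≈ 0.186 m³/s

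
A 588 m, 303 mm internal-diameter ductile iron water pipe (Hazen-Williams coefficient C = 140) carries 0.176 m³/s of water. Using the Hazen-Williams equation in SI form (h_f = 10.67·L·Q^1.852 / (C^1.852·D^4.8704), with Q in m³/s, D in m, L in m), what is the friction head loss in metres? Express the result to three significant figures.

h_f ≈ 8.94 m

h_f = 10.67·588·0.176^1.852 / (140^1.852·0.303^4.8704) = 8.937 m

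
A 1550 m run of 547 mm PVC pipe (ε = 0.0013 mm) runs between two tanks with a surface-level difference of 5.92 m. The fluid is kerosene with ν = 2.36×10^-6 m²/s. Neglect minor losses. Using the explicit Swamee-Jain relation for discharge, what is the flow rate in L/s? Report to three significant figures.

Swamee-Jain (Type II): Q = -0.965·√(gD⁵h_f/L)·ln[ε/(3.7D) + √(3.17ν²L/(gD³h_f))]
√(gD⁵h_f/L) = √(9.81·0.547⁵·5.92/1550) = 0.04283
ε/(3.7D) = 6.42×10^-7; √(3.17ν²L/(gD³h_f)) = 5.37×10^-5
Q = -0.965·0.04283·ln(5.430×10^-5) = 0.4060 m³/s
Check: V = 1.73 m/s, Re = 4.00×10^5, f = 0.01366, h_f = 5.89 m ≈ 5.92 m ✓

Q ≈ 406 L/s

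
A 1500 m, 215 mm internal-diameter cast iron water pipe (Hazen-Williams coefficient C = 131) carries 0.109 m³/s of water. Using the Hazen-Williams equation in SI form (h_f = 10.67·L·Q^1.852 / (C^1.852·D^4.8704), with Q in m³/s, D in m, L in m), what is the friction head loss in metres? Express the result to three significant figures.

h_f ≈ 56.5 m

h_f = 10.67·1500·0.109^1.852 / (131^1.852·0.215^4.8704) = 56.45 m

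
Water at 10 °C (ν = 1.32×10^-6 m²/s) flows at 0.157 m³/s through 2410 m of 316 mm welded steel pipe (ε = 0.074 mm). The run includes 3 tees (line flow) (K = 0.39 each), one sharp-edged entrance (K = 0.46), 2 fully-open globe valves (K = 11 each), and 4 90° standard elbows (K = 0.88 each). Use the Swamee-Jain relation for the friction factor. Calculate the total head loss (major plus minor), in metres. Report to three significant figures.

H_L ≈ 30.3 m

V = 4Q/(πD²) = 2.002 m/s; V²/2g = 0.2043 m
Re = 4.79×10^5, ε/D = 2.34×10^-4 → f = 0.01588 (Swamee-Jain)
Major: h_f = f(L/D)·V²/2g = 0.01588·7627·0.2043 = 24.73 m
Minor: ΣK = 27.1; h_m = ΣK·V²/2g = 5.546 m
Total H_L = 24.73 + 5.546 = 30.28 m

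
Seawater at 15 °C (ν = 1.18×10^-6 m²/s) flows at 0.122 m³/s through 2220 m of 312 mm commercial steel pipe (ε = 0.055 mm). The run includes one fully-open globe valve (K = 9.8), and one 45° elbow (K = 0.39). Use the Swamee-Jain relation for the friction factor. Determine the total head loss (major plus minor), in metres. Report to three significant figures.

V = 4Q/(πD²) = 1.596 m/s; V²/2g = 0.1298 m
Re = 4.22×10^5, ε/D = 1.76×10^-4 → f = 0.01553 (Swamee-Jain)
Major: h_f = f(L/D)·V²/2g = 0.01553·7115·0.1298 = 14.34 m
Minor: ΣK = 10.2; h_m = ΣK·V²/2g = 1.323 m
Total H_L = 14.34 + 1.323 = 15.67 m

H_L ≈ 15.7 m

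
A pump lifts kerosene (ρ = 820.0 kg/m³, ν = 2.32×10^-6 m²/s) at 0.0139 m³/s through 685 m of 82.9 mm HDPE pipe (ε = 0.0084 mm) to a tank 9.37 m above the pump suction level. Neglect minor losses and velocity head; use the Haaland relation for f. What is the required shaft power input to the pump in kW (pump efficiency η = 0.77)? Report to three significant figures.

V = 4Q/(πD²) = 2.575 m/s; Re = 9.20×10^4; ε/D = 1.01×10^-4; f = 0.01856
h_f = f(L/D)V²/2g = 51.84 m
Total head H = z + h_f = 9.37 + 51.84 = 61.21 m
P_hyd = ρgQH = 820.0·9.81·0.0139·61.21 = 6.844 kW
P_shaft = P_hyd/η = 6.844/0.77 = 8.889 kW

P_shaft ≈ 8.89 kW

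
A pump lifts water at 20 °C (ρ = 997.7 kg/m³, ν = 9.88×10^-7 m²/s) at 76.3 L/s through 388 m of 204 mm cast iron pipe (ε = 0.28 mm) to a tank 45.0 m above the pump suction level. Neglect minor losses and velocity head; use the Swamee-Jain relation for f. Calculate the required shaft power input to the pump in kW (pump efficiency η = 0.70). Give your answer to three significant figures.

P_shaft ≈ 60.3 kW

V = 4Q/(πD²) = 2.334 m/s; Re = 4.82×10^5; ε/D = 0.00137; f = 0.02186
h_f = f(L/D)V²/2g = 11.55 m
Total head H = z + h_f = 45.0 + 11.55 = 56.55 m
P_hyd = ρgQH = 997.7·9.81·0.0763·56.55 = 42.23 kW
P_shaft = P_hyd/η = 42.23/0.70 = 60.33 kW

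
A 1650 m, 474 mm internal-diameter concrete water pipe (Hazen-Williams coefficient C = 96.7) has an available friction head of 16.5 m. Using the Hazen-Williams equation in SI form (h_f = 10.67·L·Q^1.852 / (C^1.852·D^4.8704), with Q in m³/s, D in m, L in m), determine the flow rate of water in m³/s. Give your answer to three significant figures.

Rearranging: Q = [h_f·C^1.852·D^4.8704 / (10.67·L)]^(1/1.852)
Q = [16.5·96.7^1.852·0.474^4.8704 / (10.67·1650)]^0.540 = 0.3146 m³/s

Q ≈ 0.315 m³/s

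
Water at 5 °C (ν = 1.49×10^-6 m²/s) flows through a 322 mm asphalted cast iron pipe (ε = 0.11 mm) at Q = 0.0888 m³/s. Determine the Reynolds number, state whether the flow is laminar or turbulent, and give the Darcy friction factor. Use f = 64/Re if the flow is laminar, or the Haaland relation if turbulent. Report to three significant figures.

Re ≈ 2.36×10^5; turbulent; f ≈ 0.0175

V = 4Q/(πD²) = 1.090 m/s
Re = VD/ν = 1.090·0.322/1.49×10^-6 = 2.36×10^5
Re > 4000 → turbulent; ε/D = 3.42×10^-4
Haaland: f = 0.01746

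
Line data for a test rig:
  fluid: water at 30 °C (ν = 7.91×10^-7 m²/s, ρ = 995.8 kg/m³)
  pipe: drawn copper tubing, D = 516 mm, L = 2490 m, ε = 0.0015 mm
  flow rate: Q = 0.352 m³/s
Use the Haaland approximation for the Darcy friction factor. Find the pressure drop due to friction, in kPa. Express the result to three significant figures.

V = 4Q/(πD²) = 4·0.352/(π·0.516²) = 1.683 m/s
Re = VD/ν = 1.683·0.516/7.91×10^-7 = 1.10×10^6 → turbulent
ε/D = 0.0015/516 = 2.91×10^-6
Haaland: f = 0.01146
h_f = f(L/D)V²/(2g) = 0.01146·(2490/0.516)·1.683²/(2·9.81) = 7.984 m
Δp = ρg·h_f = 995.8·9.81·7.984 = 77.99 kPa

Δp ≈ 78.0 kPa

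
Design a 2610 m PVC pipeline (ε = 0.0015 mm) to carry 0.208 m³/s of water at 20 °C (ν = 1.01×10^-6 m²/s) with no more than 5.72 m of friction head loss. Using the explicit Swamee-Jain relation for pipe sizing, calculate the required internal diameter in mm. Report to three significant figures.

D ≈ 468 mm

Swamee-Jain (Type III): D = 0.66·[ε^1.25·(LQ²/(gh_f))^4.75 + ν·Q^9.4·(L/(gh_f))^5.2]^0.04
LQ²/(gh_f) = 2.012; L/(gh_f) = 46.51
Term 1 = ε^1.25·(…)^4.75 = 1.45×10^-6; Term 2 = ν·Q^9.4·(…)^5.2 = 1.84×10^-4
D = 0.66·(1.45×10^-6 + 1.84×10^-4)^0.04 = 0.4681 m = 468 mm
Check: V = 1.21 m/s, Re = 5.60×10^5, f = 0.01288, h_f = 5.35 m ≈ 5.72 m ✓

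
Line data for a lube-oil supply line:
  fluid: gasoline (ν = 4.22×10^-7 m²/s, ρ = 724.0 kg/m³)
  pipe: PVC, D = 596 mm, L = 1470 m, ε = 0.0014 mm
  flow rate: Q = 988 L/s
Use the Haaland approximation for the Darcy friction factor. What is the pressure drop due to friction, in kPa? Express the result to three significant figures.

Δp ≈ 102 kPa

V = 4Q/(πD²) = 4·0.988/(π·0.596²) = 3.541 m/s
Re = VD/ν = 3.541·0.596/4.22×10^-7 = 5.00×10^6 → turbulent
ε/D = 0.0014/596 = 2.35×10^-6
Haaland: f = 0.009110
h_f = f(L/D)V²/(2g) = 0.009110·(1470/0.596)·3.541²/(2·9.81) = 14.36 m
Δp = ρg·h_f = 724.0·9.81·14.36 = 102.0 kPa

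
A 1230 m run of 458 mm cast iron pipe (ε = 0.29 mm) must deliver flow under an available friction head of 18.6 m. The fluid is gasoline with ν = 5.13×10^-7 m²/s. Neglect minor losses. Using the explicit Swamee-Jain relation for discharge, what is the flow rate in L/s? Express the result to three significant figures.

Swamee-Jain (Type II): Q = -0.965·√(gD⁵h_f/L)·ln[ε/(3.7D) + √(3.17ν²L/(gD³h_f))]
√(gD⁵h_f/L) = √(9.81·0.458⁵·18.6/1230) = 0.05468
ε/(3.7D) = 1.71×10^-4; √(3.17ν²L/(gD³h_f)) = 7.65×10^-6
Q = -0.965·0.05468·ln(1.788×10^-4) = 0.4553 m³/s
Check: V = 2.76 m/s, Re = 2.47×10^6, f = 0.01786, h_f = 18.7 m ≈ 18.6 m ✓

Q ≈ 455 L/s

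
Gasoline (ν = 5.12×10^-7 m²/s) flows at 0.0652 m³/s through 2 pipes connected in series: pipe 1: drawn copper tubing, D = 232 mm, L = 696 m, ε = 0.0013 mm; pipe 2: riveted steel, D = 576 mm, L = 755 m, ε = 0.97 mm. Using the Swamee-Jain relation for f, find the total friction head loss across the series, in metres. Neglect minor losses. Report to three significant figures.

Pipe 1: V = 1.542 m/s, Re = 6.99×10^5, ε/D = 5.60×10^-6, f = 0.01245, h_1 = f(L/D)V²/2g = 4.529 m
Pipe 2: V = 0.2502 m/s, Re = 2.81×10^5, ε/D = 0.00168, f = 0.02326, h_2 = f(L/D)V²/2g = 0.09729 m
Series → Q common, losses add: H = Σh = 4.627 m

H ≈ 4.63 m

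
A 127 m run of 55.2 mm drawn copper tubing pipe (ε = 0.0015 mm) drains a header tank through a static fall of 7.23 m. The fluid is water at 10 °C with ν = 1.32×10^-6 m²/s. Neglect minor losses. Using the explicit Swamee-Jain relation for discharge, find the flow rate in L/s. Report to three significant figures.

Q ≈ 4.28 L/s

Swamee-Jain (Type II): Q = -0.965·√(gD⁵h_f/L)·ln[ε/(3.7D) + √(3.17ν²L/(gD³h_f))]
√(gD⁵h_f/L) = √(9.81·0.0552⁵·7.23/127) = 5.350×10^-4
ε/(3.7D) = 7.34×10^-6; √(3.17ν²L/(gD³h_f)) = 2.42×10^-4
Q = -0.965·5.350×10^-4·ln(2.498×10^-4) = 0.004282 m³/s
Check: V = 1.79 m/s, Re = 7.48×10^4, f = 0.01914, h_f = 7.19 m ≈ 7.23 m ✓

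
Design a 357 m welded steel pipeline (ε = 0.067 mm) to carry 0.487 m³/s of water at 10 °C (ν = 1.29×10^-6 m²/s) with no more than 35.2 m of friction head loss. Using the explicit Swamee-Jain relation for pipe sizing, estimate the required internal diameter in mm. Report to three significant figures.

Swamee-Jain (Type III): D = 0.66·[ε^1.25·(LQ²/(gh_f))^4.75 + ν·Q^9.4·(L/(gh_f))^5.2]^0.04
LQ²/(gh_f) = 0.2452; L/(gh_f) = 1.034
Term 1 = ε^1.25·(…)^4.75 = 7.63×10^-9; Term 2 = ν·Q^9.4·(…)^5.2 = 1.77×10^-9
D = 0.66·(7.63×10^-9 + 1.77×10^-9)^0.04 = 0.3151 m = 315 mm
Check: V = 6.24 m/s, Re = 1.53×10^6, f = 0.01461, h_f = 32.9 m ≈ 35.2 m ✓

D ≈ 315 mm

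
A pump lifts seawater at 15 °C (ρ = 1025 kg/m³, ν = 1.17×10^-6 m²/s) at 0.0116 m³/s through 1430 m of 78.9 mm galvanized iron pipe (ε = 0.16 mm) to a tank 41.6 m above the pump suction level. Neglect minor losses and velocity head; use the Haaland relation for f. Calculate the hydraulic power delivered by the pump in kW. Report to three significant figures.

P_hyd ≈ 19.7 kW

V = 4Q/(πD²) = 2.373 m/s; Re = 1.60×10^5; ε/D = 0.00203; f = 0.02452
h_f = f(L/D)V²/2g = 127.5 m
Total head H = z + h_f = 41.6 + 127.5 = 169.1 m
P_hyd = ρgQH = 1025·9.81·0.0116·169.1 = 19.72 kW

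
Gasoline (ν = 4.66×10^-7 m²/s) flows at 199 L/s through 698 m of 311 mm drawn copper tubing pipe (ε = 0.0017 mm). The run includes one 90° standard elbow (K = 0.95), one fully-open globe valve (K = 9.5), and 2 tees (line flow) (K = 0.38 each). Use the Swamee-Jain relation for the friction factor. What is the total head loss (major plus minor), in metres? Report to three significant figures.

V = 4Q/(πD²) = 2.620 m/s; V²/2g = 0.3498 m
Re = 1.75×10^6, ε/D = 5.47×10^-6 → f = 0.01078 (Swamee-Jain)
Major: h_f = f(L/D)·V²/2g = 0.01078·2244·0.3498 = 8.464 m
Minor: ΣK = 11.2; h_m = ΣK·V²/2g = 3.921 m
Total H_L = 8.464 + 3.921 = 12.38 m

H_L ≈ 12.4 m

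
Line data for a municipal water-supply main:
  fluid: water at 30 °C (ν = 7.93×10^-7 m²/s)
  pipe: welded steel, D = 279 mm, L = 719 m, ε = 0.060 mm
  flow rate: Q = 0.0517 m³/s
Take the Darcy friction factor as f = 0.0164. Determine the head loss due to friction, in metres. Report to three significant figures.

h_f ≈ 1.54 m

V = 4Q/(πD²) = 4·0.0517/(π·0.279²) = 0.8457 m/s
h_f = f(L/D)V²/(2g) = 0.01640·(719/0.279)·0.8457²/(2·9.81) = 1.540 m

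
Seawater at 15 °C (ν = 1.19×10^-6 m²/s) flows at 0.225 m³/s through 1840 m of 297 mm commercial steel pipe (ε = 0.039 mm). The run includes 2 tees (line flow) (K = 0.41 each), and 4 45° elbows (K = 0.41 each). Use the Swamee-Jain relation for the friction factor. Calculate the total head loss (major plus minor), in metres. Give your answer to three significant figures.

H_L ≈ 48.5 m

V = 4Q/(πD²) = 3.248 m/s; V²/2g = 0.5376 m
Re = 8.11×10^5, ε/D = 1.31×10^-4 → f = 0.01417 (Swamee-Jain)
Major: h_f = f(L/D)·V²/2g = 0.01417·6195·0.5376 = 47.20 m
Minor: ΣK = 2.46; h_m = ΣK·V²/2g = 1.322 m
Total H_L = 47.20 + 1.322 = 48.52 m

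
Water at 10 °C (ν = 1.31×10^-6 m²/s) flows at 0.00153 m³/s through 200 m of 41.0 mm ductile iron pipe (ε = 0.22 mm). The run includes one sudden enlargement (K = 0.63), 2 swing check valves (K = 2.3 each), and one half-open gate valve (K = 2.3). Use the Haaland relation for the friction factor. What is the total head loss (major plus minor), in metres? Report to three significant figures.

V = 4Q/(πD²) = 1.159 m/s; V²/2g = 0.06845 m
Re = 3.63×10^4, ε/D = 0.00537 → f = 0.03324 (Haaland)
Major: h_f = f(L/D)·V²/2g = 0.03324·4878·0.06845 = 11.10 m
Minor: ΣK = 7.53; h_m = ΣK·V²/2g = 0.5154 m
Total H_L = 11.10 + 0.5154 = 11.61 m

H_L ≈ 11.6 m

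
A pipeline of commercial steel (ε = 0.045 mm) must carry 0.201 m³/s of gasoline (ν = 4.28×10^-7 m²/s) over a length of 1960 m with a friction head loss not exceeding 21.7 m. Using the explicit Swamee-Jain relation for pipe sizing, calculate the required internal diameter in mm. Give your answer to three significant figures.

D ≈ 336 mm

Swamee-Jain (Type III): D = 0.66·[ε^1.25·(LQ²/(gh_f))^4.75 + ν·Q^9.4·(L/(gh_f))^5.2]^0.04
LQ²/(gh_f) = 0.3720; L/(gh_f) = 9.207
Term 1 = ε^1.25·(…)^4.75 = 3.36×10^-8; Term 2 = ν·Q^9.4·(…)^5.2 = 1.24×10^-8
D = 0.66·(3.36×10^-8 + 1.24×10^-8)^0.04 = 0.3358 m = 336 mm
Check: V = 2.27 m/s, Re = 1.78×10^6, f = 0.01350, h_f = 20.7 m ≈ 21.7 m ✓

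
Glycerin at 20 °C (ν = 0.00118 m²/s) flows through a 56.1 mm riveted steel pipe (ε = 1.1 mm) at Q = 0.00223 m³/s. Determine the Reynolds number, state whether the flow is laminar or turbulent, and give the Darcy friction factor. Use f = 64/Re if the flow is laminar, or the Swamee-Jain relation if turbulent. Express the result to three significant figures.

Re ≈ 42.9; laminar; f = 64/Re ≈ 1.49

V = 4Q/(πD²) = 0.9022 m/s
Re = VD/ν = 0.9022·0.0561/0.00118 = 42.9
Re < 2300 → laminar → f = 64/Re = 1.492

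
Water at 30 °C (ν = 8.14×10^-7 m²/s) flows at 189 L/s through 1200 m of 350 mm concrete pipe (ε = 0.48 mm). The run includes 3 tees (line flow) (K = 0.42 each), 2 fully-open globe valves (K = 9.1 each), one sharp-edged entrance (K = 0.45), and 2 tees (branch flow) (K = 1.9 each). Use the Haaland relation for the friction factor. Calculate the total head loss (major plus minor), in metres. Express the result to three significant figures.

H_L ≈ 19.2 m

V = 4Q/(πD²) = 1.964 m/s; V²/2g = 0.1967 m
Re = 8.45×10^5, ε/D = 0.00137 → f = 0.02153 (Haaland)
Major: h_f = f(L/D)·V²/2g = 0.02153·3429·0.1967 = 14.52 m
Minor: ΣK = 23.7; h_m = ΣK·V²/2g = 4.663 m
Total H_L = 14.52 + 4.663 = 19.18 m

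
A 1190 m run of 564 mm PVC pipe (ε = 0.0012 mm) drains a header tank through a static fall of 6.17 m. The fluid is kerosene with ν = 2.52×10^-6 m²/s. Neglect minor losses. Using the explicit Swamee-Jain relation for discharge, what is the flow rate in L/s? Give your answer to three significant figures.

Q ≈ 518 L/s

Swamee-Jain (Type II): Q = -0.965·√(gD⁵h_f/L)·ln[ε/(3.7D) + √(3.17ν²L/(gD³h_f))]
√(gD⁵h_f/L) = √(9.81·0.564⁵·6.17/1190) = 0.05388
ε/(3.7D) = 5.75×10^-7; √(3.17ν²L/(gD³h_f)) = 4.70×10^-5
Q = -0.965·0.05388·ln(4.754×10^-5) = 0.5175 m³/s
Check: V = 2.07 m/s, Re = 4.64×10^5, f = 0.01330, h_f = 6.14 m ≈ 6.17 m ✓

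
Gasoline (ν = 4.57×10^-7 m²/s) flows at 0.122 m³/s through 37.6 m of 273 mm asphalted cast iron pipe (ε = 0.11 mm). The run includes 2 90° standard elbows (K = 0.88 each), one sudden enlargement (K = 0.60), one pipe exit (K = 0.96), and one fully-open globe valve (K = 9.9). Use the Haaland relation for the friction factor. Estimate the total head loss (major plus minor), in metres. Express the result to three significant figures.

V = 4Q/(πD²) = 2.084 m/s; V²/2g = 0.2214 m
Re = 1.25×10^6, ε/D = 4.03×10^-4 → f = 0.01637 (Haaland)
Major: h_f = f(L/D)·V²/2g = 0.01637·137.7·0.2214 = 0.4991 m
Minor: ΣK = 13.2; h_m = ΣK·V²/2g = 2.927 m
Total H_L = 0.4991 + 2.927 = 3.426 m

H_L ≈ 3.43 m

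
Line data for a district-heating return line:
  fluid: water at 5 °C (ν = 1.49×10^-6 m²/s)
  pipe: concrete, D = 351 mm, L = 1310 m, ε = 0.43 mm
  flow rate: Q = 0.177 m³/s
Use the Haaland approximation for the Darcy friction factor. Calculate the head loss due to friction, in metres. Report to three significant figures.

V = 4Q/(πD²) = 4·0.177/(π·0.351²) = 1.829 m/s
Re = VD/ν = 1.829·0.351/1.49×10^-6 = 4.31×10^5 → turbulent
ε/D = 0.43/351 = 0.00123
Haaland: f = 0.02121
h_f = f(L/D)V²/(2g) = 0.02121·(1310/0.351)·1.829²/(2·9.81) = 13.50 m

h_f ≈ 13.5 m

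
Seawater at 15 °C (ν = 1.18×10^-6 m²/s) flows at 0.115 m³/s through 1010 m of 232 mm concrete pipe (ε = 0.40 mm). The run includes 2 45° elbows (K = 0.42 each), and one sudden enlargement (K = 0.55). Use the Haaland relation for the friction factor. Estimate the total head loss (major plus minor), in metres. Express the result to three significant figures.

V = 4Q/(πD²) = 2.720 m/s; V²/2g = 0.3772 m
Re = 5.35×10^5, ε/D = 0.00172 → f = 0.02290 (Haaland)
Major: h_f = f(L/D)·V²/2g = 0.02290·4353·0.3772 = 37.61 m
Minor: ΣK = 1.39; h_m = ΣK·V²/2g = 0.5243 m
Total H_L = 37.61 + 0.5243 = 38.13 m

H_L ≈ 38.1 m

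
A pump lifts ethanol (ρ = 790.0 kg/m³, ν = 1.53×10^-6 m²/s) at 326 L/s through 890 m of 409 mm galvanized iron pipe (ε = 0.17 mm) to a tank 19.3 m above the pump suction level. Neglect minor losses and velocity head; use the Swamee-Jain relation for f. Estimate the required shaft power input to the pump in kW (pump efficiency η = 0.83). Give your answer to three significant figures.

P_shaft ≈ 94.0 kW

V = 4Q/(πD²) = 2.481 m/s; Re = 6.63×10^5; ε/D = 4.16×10^-4; f = 0.01698
h_f = f(L/D)V²/2g = 11.59 m
Total head H = z + h_f = 19.3 + 11.59 = 30.89 m
P_hyd = ρgQH = 790.0·9.81·0.326·30.89 = 78.05 kW
P_shaft = P_hyd/η = 78.05/0.83 = 94.04 kW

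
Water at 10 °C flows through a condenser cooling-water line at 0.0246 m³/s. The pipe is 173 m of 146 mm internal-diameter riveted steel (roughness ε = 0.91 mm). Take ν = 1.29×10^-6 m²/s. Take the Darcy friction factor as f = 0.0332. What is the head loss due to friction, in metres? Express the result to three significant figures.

h_f ≈ 4.33 m

V = 4Q/(πD²) = 4·0.0246/(π·0.146²) = 1.469 m/s
h_f = f(L/D)V²/(2g) = 0.03320·(173/0.146)·1.469²/(2·9.81) = 4.329 m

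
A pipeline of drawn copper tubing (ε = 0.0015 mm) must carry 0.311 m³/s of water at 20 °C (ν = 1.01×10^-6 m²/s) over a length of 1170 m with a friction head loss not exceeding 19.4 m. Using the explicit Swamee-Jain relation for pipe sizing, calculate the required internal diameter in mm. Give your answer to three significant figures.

D ≈ 358 mm

Swamee-Jain (Type III): D = 0.66·[ε^1.25·(LQ²/(gh_f))^4.75 + ν·Q^9.4·(L/(gh_f))^5.2]^0.04
LQ²/(gh_f) = 0.5946; L/(gh_f) = 6.148
Term 1 = ε^1.25·(…)^4.75 = 4.44×10^-9; Term 2 = ν·Q^9.4·(…)^5.2 = 2.18×10^-7
D = 0.66·(4.44×10^-9 + 2.18×10^-7)^0.04 = 0.3576 m = 358 mm
Check: V = 3.10 m/s, Re = 1.10×10^6, f = 0.01154, h_f = 18.5 m ≈ 19.4 m ✓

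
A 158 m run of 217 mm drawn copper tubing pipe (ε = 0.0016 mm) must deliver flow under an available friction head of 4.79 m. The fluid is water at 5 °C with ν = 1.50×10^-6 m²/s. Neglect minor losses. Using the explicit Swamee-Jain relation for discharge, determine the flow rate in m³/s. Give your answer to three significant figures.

Swamee-Jain (Type II): Q = -0.965·√(gD⁵h_f/L)·ln[ε/(3.7D) + √(3.17ν²L/(gD³h_f))]
√(gD⁵h_f/L) = √(9.81·0.217⁵·4.79/158) = 0.01196
ε/(3.7D) = 1.99×10^-6; √(3.17ν²L/(gD³h_f)) = 4.84×10^-5
Q = -0.965·0.01196·ln(5.044×10^-5) = 0.1142 m³/s
Check: V = 3.09 m/s, Re = 4.47×10^5, f = 0.01347, h_f = 4.77 m ≈ 4.79 m ✓

Q ≈ 0.114 m³/s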